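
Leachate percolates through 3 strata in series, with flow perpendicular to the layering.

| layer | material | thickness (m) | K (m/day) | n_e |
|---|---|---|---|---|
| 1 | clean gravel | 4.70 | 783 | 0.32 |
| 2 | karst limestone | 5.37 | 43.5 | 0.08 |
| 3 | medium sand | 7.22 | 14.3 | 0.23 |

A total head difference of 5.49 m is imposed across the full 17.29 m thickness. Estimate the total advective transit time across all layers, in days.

With flow normal to the layers, continuity requires the same specific discharge q through every layer.
Σ(b_i/K_i) = 4.70/783 + 5.37/43.5 + 7.22/14.3 = 0.6343 d.
q = Δh / Σ(b_i/K_i) = 5.49 / 0.6343 = 8.655 m/day.
In each layer the seepage velocity is v_i = q/n_i, so the layer transit time is t_i = b_i·n_i / q:
  layer 1 (clean gravel): t_1 = 4.70 × 0.32 / 8.655 = 0.1738 d
  layer 2 (karst limestone): t_2 = 5.37 × 0.08 / 8.655 = 0.04964 d
  layer 3 (medium sand): t_3 = 7.22 × 0.23 / 8.655 = 0.1919 d
Total t = Σ t_i = 0.4153 days.

0.415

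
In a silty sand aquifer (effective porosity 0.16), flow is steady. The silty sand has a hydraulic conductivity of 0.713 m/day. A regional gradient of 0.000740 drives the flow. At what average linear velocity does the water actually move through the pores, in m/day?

Hydraulic gradient i = 0.000740.
Darcy flux q = K · i = 0.7130 × 0.0007400 = 0.0005276 m/day.
Seepage velocity v = q / n_e = 0.0005276 / 0.16 = 0.003298 m/day.

0.00330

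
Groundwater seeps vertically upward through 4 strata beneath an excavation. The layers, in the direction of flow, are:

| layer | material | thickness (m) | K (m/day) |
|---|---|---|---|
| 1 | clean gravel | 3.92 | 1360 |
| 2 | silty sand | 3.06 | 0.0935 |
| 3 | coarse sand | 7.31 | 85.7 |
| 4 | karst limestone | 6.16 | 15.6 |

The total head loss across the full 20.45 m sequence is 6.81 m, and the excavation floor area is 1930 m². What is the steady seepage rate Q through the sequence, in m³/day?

396

Flow is perpendicular to layering, so the layers act in series and the equivalent K is the thickness-weighted harmonic mean.
Total thickness L = 3.92 + 3.06 + 7.31 + 6.16 = 20.45 m.
Σ(b_i/K_i) = 3.92/1360 + 3.06/0.0935 + 7.31/85.7 + 6.16/15.6 = 33.21 d.
K_eq = L / Σ(b_i/K_i) = 20.45 / 33.21 = 0.6158 m/day.
Q = K_eq · A · (Δh/L) = 0.6158 × 1930 × (6.81/20.45) = 395.8 m³/day.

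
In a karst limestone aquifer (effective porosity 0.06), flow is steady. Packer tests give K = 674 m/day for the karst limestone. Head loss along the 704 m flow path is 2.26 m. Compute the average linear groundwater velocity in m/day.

Hydraulic gradient i = Δh / L = 2.26 / 704 = 0.003210.
Darcy flux q = K · i = 674.0 × 0.003210 = 2.164 m/day.
Seepage velocity v = q / n_e = 2.164 / 0.06 = 36.06 m/day.

36.1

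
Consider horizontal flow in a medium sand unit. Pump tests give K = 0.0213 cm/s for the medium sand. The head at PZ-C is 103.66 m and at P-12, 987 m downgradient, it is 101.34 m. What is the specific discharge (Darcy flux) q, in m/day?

0.0433

Convert K: 0.0213 cm/s × 864 = 18.40 m/day.
Hydraulic gradient i = (103.66 − 101.34) / 987 = 2.32 / 987 = 0.002351.
Specific discharge q = K · i = 18.40 × 0.002351 = 0.04326 m/day.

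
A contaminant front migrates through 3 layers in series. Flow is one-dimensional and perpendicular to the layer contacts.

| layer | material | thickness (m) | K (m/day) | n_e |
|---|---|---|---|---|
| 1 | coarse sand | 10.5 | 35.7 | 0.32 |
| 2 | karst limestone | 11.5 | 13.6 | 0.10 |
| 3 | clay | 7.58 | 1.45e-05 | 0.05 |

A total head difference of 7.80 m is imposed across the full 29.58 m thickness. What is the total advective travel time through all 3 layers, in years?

With flow normal to the layers, continuity requires the same specific discharge q through every layer.
Σ(b_i/K_i) = 10.5/35.7 + 11.5/13.6 + 7.58/1.45e-05 = 5.228e+05 d.
q = Δh / Σ(b_i/K_i) = 7.80 / 5.228e+05 = 1.492e-05 m/day.
In each layer the seepage velocity is v_i = q/n_i, so the layer transit time is t_i = b_i·n_i / q:
  layer 1 (coarse sand): t_1 = 10.5 × 0.32 / 1.492e-05 = 2.252e+05 d
  layer 2 (karst limestone): t_2 = 11.5 × 0.10 / 1.492e-05 = 77074 d
  layer 3 (clay): t_3 = 7.58 × 0.05 / 1.492e-05 = 25401 d
Total t = Σ t_i = 3.277e+05 days = 897.1 years.

897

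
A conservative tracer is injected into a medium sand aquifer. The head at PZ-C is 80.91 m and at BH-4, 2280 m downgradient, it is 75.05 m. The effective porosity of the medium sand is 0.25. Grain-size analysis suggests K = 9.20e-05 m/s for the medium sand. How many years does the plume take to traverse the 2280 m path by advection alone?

Convert K: 9.20e-05 m/s × 86400 = 7.949 m/day.
Hydraulic gradient i = (80.91 − 75.05) / 2280 = 5.86 / 2280 = 0.002570.
Darcy flux q = K · i = 7.949 × 0.002570 = 0.02043 m/day.
Seepage velocity v = q / n_e = 0.02043 / 0.25 = 0.08172 m/day.
Travel time t = L / v = 2280 / 0.08172 = 27900 days = 76.39 years.

76.4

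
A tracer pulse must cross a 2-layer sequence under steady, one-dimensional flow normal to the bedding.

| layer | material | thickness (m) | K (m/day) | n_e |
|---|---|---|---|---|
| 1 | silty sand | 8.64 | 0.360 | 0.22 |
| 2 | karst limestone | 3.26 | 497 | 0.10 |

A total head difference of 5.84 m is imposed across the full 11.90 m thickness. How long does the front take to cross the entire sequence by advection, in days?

With flow normal to the layers, continuity requires the same specific discharge q through every layer.
Σ(b_i/K_i) = 8.64/0.360 + 3.26/497 = 24.01 d.
q = Δh / Σ(b_i/K_i) = 5.84 / 24.01 = 0.2433 m/day.
In each layer the seepage velocity is v_i = q/n_i, so the layer transit time is t_i = b_i·n_i / q:
  layer 1 (silty sand): t_1 = 8.64 × 0.22 / 0.2433 = 7.814 d
  layer 2 (karst limestone): t_2 = 3.26 × 0.10 / 0.2433 = 1.340 d
Total t = Σ t_i = 9.154 days.

9.15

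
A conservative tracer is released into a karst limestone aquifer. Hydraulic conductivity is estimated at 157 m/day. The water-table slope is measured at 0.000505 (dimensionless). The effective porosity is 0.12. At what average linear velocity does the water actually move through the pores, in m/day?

0.661

Hydraulic gradient i = 0.000505.
Darcy flux q = K · i = 157.0 × 0.0005050 = 0.07929 m/day.
Seepage velocity v = q / n_e = 0.07929 / 0.12 = 0.6607 m/day.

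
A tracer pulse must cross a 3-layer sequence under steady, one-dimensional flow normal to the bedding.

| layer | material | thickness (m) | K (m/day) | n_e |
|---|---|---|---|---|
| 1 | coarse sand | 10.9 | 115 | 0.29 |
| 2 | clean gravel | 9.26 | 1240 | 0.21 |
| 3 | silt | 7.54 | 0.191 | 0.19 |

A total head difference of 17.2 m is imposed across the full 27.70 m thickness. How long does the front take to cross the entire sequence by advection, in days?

With flow normal to the layers, continuity requires the same specific discharge q through every layer.
Σ(b_i/K_i) = 10.9/115 + 9.26/1240 + 7.54/0.191 = 39.58 d.
q = Δh / Σ(b_i/K_i) = 17.2 / 39.58 = 0.4346 m/day.
In each layer the seepage velocity is v_i = q/n_i, so the layer transit time is t_i = b_i·n_i / q:
  layer 1 (coarse sand): t_1 = 10.9 × 0.29 / 0.4346 = 7.274 d
  layer 2 (clean gravel): t_2 = 9.26 × 0.21 / 0.4346 = 4.475 d
  layer 3 (silt): t_3 = 7.54 × 0.19 / 0.4346 = 3.297 d
Total t = Σ t_i = 15.04 days.

15.0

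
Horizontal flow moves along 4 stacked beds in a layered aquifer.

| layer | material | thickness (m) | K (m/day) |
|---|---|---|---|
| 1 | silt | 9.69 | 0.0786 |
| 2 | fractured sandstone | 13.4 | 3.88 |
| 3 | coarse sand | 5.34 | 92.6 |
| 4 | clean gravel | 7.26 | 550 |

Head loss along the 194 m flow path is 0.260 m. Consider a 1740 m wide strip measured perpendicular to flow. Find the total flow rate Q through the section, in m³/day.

10600

Flow is parallel to layering, so each bed carries its own Darcy discharge and the transmissivities add.
Σ(K_i·b_i) = 0.0786×9.69 + 3.88×13.4 + 92.6×5.34 + 550×7.26 = 4540 m²/day.
Hydraulic gradient i = Δh / L = 0.260 / 194 = 0.001340.
Q = Σ(K_i·b_i) · W · i = 4540 × 1740 × 0.001340 = 10588 m³/day.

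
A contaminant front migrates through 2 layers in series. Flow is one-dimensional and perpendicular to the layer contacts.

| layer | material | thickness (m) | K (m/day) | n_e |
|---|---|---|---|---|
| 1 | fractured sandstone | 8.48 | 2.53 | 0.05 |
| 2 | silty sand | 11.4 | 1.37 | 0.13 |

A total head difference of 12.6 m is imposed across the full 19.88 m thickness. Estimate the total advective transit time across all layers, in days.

1.77

With flow normal to the layers, continuity requires the same specific discharge q through every layer.
Σ(b_i/K_i) = 8.48/2.53 + 11.4/1.37 = 11.67 d.
q = Δh / Σ(b_i/K_i) = 12.6 / 11.67 = 1.079 m/day.
In each layer the seepage velocity is v_i = q/n_i, so the layer transit time is t_i = b_i·n_i / q:
  layer 1 (fractured sandstone): t_1 = 8.48 × 0.05 / 1.079 = 0.3928 d
  layer 2 (silty sand): t_2 = 11.4 × 0.13 / 1.079 = 1.373 d
Total t = Σ t_i = 1.766 days.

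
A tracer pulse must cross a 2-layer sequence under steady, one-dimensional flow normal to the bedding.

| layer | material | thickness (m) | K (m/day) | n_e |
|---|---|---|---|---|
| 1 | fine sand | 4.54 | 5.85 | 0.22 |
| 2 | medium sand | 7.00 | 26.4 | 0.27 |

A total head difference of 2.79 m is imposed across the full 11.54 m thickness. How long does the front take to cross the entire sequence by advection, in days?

With flow normal to the layers, continuity requires the same specific discharge q through every layer.
Σ(b_i/K_i) = 4.54/5.85 + 7.00/26.4 = 1.041 d.
q = Δh / Σ(b_i/K_i) = 2.79 / 1.041 = 2.680 m/day.
In each layer the seepage velocity is v_i = q/n_i, so the layer transit time is t_i = b_i·n_i / q:
  layer 1 (fine sand): t_1 = 4.54 × 0.22 / 2.680 = 0.3727 d
  layer 2 (medium sand): t_2 = 7.00 × 0.27 / 2.680 = 0.7053 d
Total t = Σ t_i = 1.078 days.

1.08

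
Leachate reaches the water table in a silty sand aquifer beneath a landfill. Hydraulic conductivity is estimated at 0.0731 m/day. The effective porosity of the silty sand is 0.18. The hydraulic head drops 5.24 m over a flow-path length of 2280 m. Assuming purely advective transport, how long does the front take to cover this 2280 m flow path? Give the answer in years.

Hydraulic gradient i = Δh / L = 5.24 / 2280 = 0.002298.
Darcy flux q = K · i = 0.07310 × 0.002298 = 0.0001680 m/day.
Seepage velocity v = q / n_e = 0.0001680 / 0.18 = 0.0009333 m/day.
Travel time t = L / v = 2280 / 0.0009333 = 2.443e+06 days = 6688 years.

6690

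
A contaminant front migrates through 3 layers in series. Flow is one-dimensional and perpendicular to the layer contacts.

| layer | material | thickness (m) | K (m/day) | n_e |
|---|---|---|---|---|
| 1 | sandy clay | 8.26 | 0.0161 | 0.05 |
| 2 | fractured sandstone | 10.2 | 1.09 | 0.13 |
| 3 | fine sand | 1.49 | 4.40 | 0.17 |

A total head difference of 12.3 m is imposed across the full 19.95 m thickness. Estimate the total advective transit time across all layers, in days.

84.7

With flow normal to the layers, continuity requires the same specific discharge q through every layer.
Σ(b_i/K_i) = 8.26/0.0161 + 10.2/1.09 + 1.49/4.40 = 522.7 d.
q = Δh / Σ(b_i/K_i) = 12.3 / 522.7 = 0.02353 m/day.
In each layer the seepage velocity is v_i = q/n_i, so the layer transit time is t_i = b_i·n_i / q:
  layer 1 (sandy clay): t_1 = 8.26 × 0.05 / 0.02353 = 17.55 d
  layer 2 (fractured sandstone): t_2 = 10.2 × 0.13 / 0.02353 = 56.35 d
  layer 3 (fine sand): t_3 = 1.49 × 0.17 / 0.02353 = 10.77 d
Total t = Σ t_i = 84.67 days.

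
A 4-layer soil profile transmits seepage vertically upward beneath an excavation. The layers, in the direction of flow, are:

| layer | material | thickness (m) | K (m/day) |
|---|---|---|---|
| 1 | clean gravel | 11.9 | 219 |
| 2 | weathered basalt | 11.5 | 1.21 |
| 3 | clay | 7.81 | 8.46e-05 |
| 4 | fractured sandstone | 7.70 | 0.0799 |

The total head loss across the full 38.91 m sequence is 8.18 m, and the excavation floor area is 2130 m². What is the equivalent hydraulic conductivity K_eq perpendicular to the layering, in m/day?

Flow is perpendicular to layering, so the layers act in series and the equivalent K is the thickness-weighted harmonic mean.
Total thickness L = 11.9 + 11.5 + 7.81 + 7.70 = 38.91 m.
Σ(b_i/K_i) = 11.9/219 + 11.5/1.21 + 7.81/8.46e-05 + 7.70/0.0799 = 92423 d.
K_eq = L / Σ(b_i/K_i) = 38.91 / 92423 = 0.0004210 m/day.

0.000421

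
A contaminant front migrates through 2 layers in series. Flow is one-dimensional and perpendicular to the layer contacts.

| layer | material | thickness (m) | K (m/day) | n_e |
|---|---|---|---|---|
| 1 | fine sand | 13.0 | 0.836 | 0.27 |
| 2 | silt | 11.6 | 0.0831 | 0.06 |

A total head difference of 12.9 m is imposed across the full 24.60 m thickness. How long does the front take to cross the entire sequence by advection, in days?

50.6

With flow normal to the layers, continuity requires the same specific discharge q through every layer.
Σ(b_i/K_i) = 13.0/0.836 + 11.6/0.0831 = 155.1 d.
q = Δh / Σ(b_i/K_i) = 12.9 / 155.1 = 0.08315 m/day.
In each layer the seepage velocity is v_i = q/n_i, so the layer transit time is t_i = b_i·n_i / q:
  layer 1 (fine sand): t_1 = 13.0 × 0.27 / 0.08315 = 42.21 d
  layer 2 (silt): t_2 = 11.6 × 0.06 / 0.08315 = 8.370 d
Total t = Σ t_i = 50.58 days.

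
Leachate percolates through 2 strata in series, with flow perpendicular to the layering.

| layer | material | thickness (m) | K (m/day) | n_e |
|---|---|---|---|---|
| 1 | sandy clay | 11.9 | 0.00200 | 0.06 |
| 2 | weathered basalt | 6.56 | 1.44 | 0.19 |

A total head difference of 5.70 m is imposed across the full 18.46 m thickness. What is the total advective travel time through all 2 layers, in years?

With flow normal to the layers, continuity requires the same specific discharge q through every layer.
Σ(b_i/K_i) = 11.9/0.00200 + 6.56/1.44 = 5955 d.
q = Δh / Σ(b_i/K_i) = 5.70 / 5955 = 0.0009573 m/day.
In each layer the seepage velocity is v_i = q/n_i, so the layer transit time is t_i = b_i·n_i / q:
  layer 1 (sandy clay): t_1 = 11.9 × 0.06 / 0.0009573 = 745.9 d
  layer 2 (weathered basalt): t_2 = 6.56 × 0.19 / 0.0009573 = 1302 d
Total t = Σ t_i = 2048 days = 5.607 years.

5.61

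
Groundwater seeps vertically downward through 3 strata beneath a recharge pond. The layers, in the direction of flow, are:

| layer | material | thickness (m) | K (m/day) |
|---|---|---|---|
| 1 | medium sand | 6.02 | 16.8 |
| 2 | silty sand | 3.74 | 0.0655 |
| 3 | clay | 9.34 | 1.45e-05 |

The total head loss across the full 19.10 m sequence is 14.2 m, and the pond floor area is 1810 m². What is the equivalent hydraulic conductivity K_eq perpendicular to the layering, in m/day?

Flow is perpendicular to layering, so the layers act in series and the equivalent K is the thickness-weighted harmonic mean.
Total thickness L = 6.02 + 3.74 + 9.34 = 19.10 m.
Σ(b_i/K_i) = 6.02/16.8 + 3.74/0.0655 + 9.34/1.45e-05 = 6.442e+05 d.
K_eq = L / Σ(b_i/K_i) = 19.10 / 6.442e+05 = 2.965e-05 m/day.

2.96e-05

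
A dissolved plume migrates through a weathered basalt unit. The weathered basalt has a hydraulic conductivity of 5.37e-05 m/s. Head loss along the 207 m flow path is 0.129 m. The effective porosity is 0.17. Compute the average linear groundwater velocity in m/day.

Convert K: 5.37e-05 m/s × 86400 = 4.640 m/day.
Hydraulic gradient i = Δh / L = 0.129 / 207 = 0.0006232.
Darcy flux q = K · i = 4.640 × 0.0006232 = 0.002891 m/day.
Seepage velocity v = q / n_e = 0.002891 / 0.17 = 0.01701 m/day.

0.0170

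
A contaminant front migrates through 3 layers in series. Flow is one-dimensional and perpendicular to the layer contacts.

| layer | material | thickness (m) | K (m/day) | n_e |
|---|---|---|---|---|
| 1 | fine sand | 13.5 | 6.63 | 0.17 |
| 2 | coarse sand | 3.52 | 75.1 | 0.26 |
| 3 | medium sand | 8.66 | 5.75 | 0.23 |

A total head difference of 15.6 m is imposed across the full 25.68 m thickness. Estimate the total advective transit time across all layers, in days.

With flow normal to the layers, continuity requires the same specific discharge q through every layer.
Σ(b_i/K_i) = 13.5/6.63 + 3.52/75.1 + 8.66/5.75 = 3.589 d.
q = Δh / Σ(b_i/K_i) = 15.6 / 3.589 = 4.346 m/day.
In each layer the seepage velocity is v_i = q/n_i, so the layer transit time is t_i = b_i·n_i / q:
  layer 1 (fine sand): t_1 = 13.5 × 0.17 / 4.346 = 0.5280 d
  layer 2 (coarse sand): t_2 = 3.52 × 0.26 / 4.346 = 0.2106 d
  layer 3 (medium sand): t_3 = 8.66 × 0.23 / 4.346 = 0.4583 d
Total t = Σ t_i = 1.197 days.

1.20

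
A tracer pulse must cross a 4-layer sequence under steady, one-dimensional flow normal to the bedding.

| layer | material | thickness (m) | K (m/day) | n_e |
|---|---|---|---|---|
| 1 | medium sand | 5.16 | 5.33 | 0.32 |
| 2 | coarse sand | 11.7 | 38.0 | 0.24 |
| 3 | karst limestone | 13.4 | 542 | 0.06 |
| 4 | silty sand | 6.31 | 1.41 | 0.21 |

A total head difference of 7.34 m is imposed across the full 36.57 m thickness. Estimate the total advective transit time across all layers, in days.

5.18

With flow normal to the layers, continuity requires the same specific discharge q through every layer.
Σ(b_i/K_i) = 5.16/5.33 + 11.7/38.0 + 13.4/542 + 6.31/1.41 = 5.776 d.
q = Δh / Σ(b_i/K_i) = 7.34 / 5.776 = 1.271 m/day.
In each layer the seepage velocity is v_i = q/n_i, so the layer transit time is t_i = b_i·n_i / q:
  layer 1 (medium sand): t_1 = 5.16 × 0.32 / 1.271 = 1.299 d
  layer 2 (coarse sand): t_2 = 11.7 × 0.24 / 1.271 = 2.210 d
  layer 3 (karst limestone): t_3 = 13.4 × 0.06 / 1.271 = 0.6327 d
  layer 4 (silty sand): t_4 = 6.31 × 0.21 / 1.271 = 1.043 d
Total t = Σ t_i = 5.184 days.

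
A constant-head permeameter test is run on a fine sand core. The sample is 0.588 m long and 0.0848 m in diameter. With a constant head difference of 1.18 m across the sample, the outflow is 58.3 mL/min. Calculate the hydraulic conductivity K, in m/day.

7.41

Cross-sectional area A = π·(d/2)² = π × (0.0848/2)² = 0.005648 m².
Convert discharge: 58.3 mL/min = 9.717e-07 m³/s.
Darcy's law rearranged: K = Q·L / (A·Δh) = 9.717e-07 × 0.588 / (0.005648 × 1.18) = 8.573e-05 m/s = 7.407 m/day.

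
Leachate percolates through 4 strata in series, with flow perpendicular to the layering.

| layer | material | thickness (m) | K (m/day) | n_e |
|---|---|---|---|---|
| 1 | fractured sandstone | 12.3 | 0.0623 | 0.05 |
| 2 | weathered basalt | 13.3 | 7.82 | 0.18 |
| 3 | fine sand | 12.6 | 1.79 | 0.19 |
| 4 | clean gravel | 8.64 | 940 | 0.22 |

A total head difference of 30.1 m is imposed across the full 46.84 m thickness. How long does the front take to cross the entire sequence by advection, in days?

50.0

With flow normal to the layers, continuity requires the same specific discharge q through every layer.
Σ(b_i/K_i) = 12.3/0.0623 + 13.3/7.82 + 12.6/1.79 + 8.64/940 = 206.2 d.
q = Δh / Σ(b_i/K_i) = 30.1 / 206.2 = 0.1460 m/day.
In each layer the seepage velocity is v_i = q/n_i, so the layer transit time is t_i = b_i·n_i / q:
  layer 1 (fractured sandstone): t_1 = 12.3 × 0.05 / 0.1460 = 4.213 d
  layer 2 (weathered basalt): t_2 = 13.3 × 0.18 / 0.1460 = 16.40 d
  layer 3 (fine sand): t_3 = 12.6 × 0.19 / 0.1460 = 16.40 d
  layer 4 (clean gravel): t_4 = 8.64 × 0.22 / 0.1460 = 13.02 d
Total t = Σ t_i = 50.03 days.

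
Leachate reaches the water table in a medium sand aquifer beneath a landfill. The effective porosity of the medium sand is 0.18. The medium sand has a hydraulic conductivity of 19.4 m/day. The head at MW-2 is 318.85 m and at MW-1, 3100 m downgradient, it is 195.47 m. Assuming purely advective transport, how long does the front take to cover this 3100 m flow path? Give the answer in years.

Hydraulic gradient i = (318.85 − 195.47) / 3100 = 123.38 / 3100 = 0.03980.
Darcy flux q = K · i = 19.40 × 0.03980 = 0.7721 m/day.
Seepage velocity v = q / n_e = 0.7721 / 0.18 = 4.290 m/day.
Travel time t = L / v = 3100 / 4.290 = 722.7 days = 1.979 years.

1.98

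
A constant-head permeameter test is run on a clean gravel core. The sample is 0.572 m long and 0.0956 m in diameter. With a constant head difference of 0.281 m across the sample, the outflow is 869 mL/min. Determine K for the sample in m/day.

Cross-sectional area A = π·(d/2)² = π × (0.0956/2)² = 0.007178 m².
Convert discharge: 869 mL/min = 1.448e-05 m³/s.
Darcy's law rearranged: K = Q·L / (A·Δh) = 1.448e-05 × 0.572 / (0.007178 × 0.281) = 0.004107 m/s = 354.9 m/day.

355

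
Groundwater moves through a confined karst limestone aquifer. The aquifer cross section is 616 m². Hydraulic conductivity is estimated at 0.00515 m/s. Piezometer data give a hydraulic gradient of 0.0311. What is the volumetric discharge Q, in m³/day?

8520

Convert K: 0.00515 m/s × 86400 = 445.0 m/day.
Hydraulic gradient i = 0.0311.
Darcy's law: Q = K · A · i = 445.0 × 616.0 × 0.03110 = 8524 m³/day.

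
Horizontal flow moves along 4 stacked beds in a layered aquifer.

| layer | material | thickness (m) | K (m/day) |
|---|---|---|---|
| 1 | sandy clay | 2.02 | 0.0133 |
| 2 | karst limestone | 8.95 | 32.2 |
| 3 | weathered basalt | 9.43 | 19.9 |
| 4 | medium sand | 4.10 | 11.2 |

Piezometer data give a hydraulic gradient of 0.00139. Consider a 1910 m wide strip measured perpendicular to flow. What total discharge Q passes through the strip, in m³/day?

Flow is parallel to layering, so each bed carries its own Darcy discharge and the transmissivities add.
Σ(K_i·b_i) = 0.0133×2.02 + 32.2×8.95 + 19.9×9.43 + 11.2×4.10 = 521.8 m²/day.
Hydraulic gradient i = 0.00139.
Q = Σ(K_i·b_i) · W · i = 521.8 × 1910 × 0.001390 = 1385 m³/day.

1390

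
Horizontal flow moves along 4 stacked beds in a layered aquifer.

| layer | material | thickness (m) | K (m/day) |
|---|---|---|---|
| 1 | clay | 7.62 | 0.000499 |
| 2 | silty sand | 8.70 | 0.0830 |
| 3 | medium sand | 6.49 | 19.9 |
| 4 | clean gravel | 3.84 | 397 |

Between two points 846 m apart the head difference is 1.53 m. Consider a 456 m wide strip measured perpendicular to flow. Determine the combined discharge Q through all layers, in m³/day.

1360

Flow is parallel to layering, so each bed carries its own Darcy discharge and the transmissivities add.
Σ(K_i·b_i) = 0.000499×7.62 + 0.0830×8.70 + 19.9×6.49 + 397×3.84 = 1654 m²/day.
Hydraulic gradient i = Δh / L = 1.53 / 846 = 0.001809.
Q = Σ(K_i·b_i) · W · i = 1654 × 456 × 0.001809 = 1364 m³/day.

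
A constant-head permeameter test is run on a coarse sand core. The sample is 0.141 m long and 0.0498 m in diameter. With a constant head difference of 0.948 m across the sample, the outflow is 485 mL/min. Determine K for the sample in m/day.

53.3

Cross-sectional area A = π·(d/2)² = π × (0.0498/2)² = 0.001948 m².
Convert discharge: 485 mL/min = 8.083e-06 m³/s.
Darcy's law rearranged: K = Q·L / (A·Δh) = 8.083e-06 × 0.141 / (0.001948 × 0.948) = 0.0006172 m/s = 53.33 m/day.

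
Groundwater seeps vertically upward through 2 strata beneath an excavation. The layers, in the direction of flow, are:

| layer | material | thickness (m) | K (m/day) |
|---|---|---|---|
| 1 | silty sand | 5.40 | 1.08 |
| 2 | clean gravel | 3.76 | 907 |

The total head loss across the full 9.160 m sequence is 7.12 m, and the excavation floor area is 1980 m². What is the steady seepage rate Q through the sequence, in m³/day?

2820

Flow is perpendicular to layering, so the layers act in series and the equivalent K is the thickness-weighted harmonic mean.
Total thickness L = 5.40 + 3.76 = 9.160 m.
Σ(b_i/K_i) = 5.40/1.08 + 3.76/907 = 5.004 d.
K_eq = L / Σ(b_i/K_i) = 9.160 / 5.004 = 1.830 m/day.
Q = K_eq · A · (Δh/L) = 1.830 × 1980 × (7.12/9.160) = 2817 m³/day.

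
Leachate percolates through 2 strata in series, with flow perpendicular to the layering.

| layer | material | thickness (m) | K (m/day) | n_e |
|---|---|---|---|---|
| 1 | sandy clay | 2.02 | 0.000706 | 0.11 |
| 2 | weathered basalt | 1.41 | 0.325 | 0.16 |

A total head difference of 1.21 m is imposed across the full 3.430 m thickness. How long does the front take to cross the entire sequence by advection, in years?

2.90

With flow normal to the layers, continuity requires the same specific discharge q through every layer.
Σ(b_i/K_i) = 2.02/0.000706 + 1.41/0.325 = 2866 d.
q = Δh / Σ(b_i/K_i) = 1.21 / 2866 = 0.0004223 m/day.
In each layer the seepage velocity is v_i = q/n_i, so the layer transit time is t_i = b_i·n_i / q:
  layer 1 (sandy clay): t_1 = 2.02 × 0.11 / 0.0004223 = 526.2 d
  layer 2 (weathered basalt): t_2 = 1.41 × 0.16 / 0.0004223 = 534.3 d
Total t = Σ t_i = 1060 days = 2.903 years.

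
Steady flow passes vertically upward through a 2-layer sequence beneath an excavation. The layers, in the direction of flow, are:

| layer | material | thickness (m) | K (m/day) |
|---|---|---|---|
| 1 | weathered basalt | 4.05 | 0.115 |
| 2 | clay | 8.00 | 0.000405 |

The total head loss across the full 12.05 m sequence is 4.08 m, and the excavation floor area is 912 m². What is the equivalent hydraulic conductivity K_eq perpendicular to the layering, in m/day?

Flow is perpendicular to layering, so the layers act in series and the equivalent K is the thickness-weighted harmonic mean.
Total thickness L = 4.05 + 8.00 = 12.05 m.
Σ(b_i/K_i) = 4.05/0.115 + 8.00/0.000405 = 19788 d.
K_eq = L / Σ(b_i/K_i) = 12.05 / 19788 = 0.0006089 m/day.

0.000609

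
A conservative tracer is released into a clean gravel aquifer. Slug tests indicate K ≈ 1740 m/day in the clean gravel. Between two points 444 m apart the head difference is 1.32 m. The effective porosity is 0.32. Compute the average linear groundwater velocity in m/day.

16.2

Hydraulic gradient i = Δh / L = 1.32 / 444 = 0.002973.
Darcy flux q = K · i = 1740 × 0.002973 = 5.173 m/day.
Seepage velocity v = q / n_e = 5.173 / 0.32 = 16.17 m/day.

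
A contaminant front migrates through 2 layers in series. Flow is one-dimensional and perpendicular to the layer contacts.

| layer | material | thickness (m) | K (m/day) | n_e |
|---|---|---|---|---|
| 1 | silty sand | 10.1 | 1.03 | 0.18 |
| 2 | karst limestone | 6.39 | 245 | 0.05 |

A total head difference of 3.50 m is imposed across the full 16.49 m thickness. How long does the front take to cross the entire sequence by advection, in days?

6.00

With flow normal to the layers, continuity requires the same specific discharge q through every layer.
Σ(b_i/K_i) = 10.1/1.03 + 6.39/245 = 9.832 d.
q = Δh / Σ(b_i/K_i) = 3.50 / 9.832 = 0.3560 m/day.
In each layer the seepage velocity is v_i = q/n_i, so the layer transit time is t_i = b_i·n_i / q:
  layer 1 (silty sand): t_1 = 10.1 × 0.18 / 0.3560 = 5.107 d
  layer 2 (karst limestone): t_2 = 6.39 × 0.05 / 0.3560 = 0.8975 d
Total t = Σ t_i = 6.004 days.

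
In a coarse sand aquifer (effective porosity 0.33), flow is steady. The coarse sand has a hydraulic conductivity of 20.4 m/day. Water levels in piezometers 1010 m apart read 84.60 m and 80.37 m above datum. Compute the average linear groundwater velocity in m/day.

Hydraulic gradient i = (84.60 − 80.37) / 1010 = 4.23 / 1010 = 0.004188.
Darcy flux q = K · i = 20.40 × 0.004188 = 0.08544 m/day.
Seepage velocity v = q / n_e = 0.08544 / 0.33 = 0.2589 m/day.

0.259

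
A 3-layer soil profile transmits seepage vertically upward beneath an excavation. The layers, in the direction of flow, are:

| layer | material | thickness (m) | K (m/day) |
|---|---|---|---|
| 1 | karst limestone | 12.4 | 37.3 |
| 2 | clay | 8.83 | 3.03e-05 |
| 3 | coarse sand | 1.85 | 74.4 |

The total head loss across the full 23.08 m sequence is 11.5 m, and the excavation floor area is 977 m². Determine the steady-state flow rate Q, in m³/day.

0.0386

Flow is perpendicular to layering, so the layers act in series and the equivalent K is the thickness-weighted harmonic mean.
Total thickness L = 12.4 + 8.83 + 1.85 = 23.08 m.
Σ(b_i/K_i) = 12.4/37.3 + 8.83/3.03e-05 + 1.85/74.4 = 2.914e+05 d.
K_eq = L / Σ(b_i/K_i) = 23.08 / 2.914e+05 = 7.920e-05 m/day.
Q = K_eq · A · (Δh/L) = 7.920e-05 × 977 × (11.5/23.08) = 0.03855 m³/day.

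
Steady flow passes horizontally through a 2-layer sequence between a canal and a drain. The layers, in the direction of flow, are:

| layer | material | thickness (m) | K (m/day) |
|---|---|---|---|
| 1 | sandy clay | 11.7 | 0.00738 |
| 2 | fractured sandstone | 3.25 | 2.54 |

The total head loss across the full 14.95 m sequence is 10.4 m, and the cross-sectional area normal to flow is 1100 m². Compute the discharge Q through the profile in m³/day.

7.21

Flow is perpendicular to layering, so the layers act in series and the equivalent K is the thickness-weighted harmonic mean.
Total thickness L = 11.7 + 3.25 = 14.95 m.
Σ(b_i/K_i) = 11.7/0.00738 + 3.25/2.54 = 1587 d.
K_eq = L / Σ(b_i/K_i) = 14.95 / 1587 = 0.009422 m/day.
Q = K_eq · A · (Δh/L) = 0.009422 × 1100 × (10.4/14.95) = 7.210 m³/day.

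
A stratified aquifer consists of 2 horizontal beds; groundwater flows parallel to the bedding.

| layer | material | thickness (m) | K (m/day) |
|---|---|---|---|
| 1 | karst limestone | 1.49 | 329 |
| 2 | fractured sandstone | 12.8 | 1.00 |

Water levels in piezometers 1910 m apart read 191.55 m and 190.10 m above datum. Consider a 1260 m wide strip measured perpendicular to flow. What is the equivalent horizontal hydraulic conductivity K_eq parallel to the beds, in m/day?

Flow is parallel to layering, so each bed carries its own Darcy discharge and the transmissivities add.
Σ(K_i·b_i) = 329×1.49 + 1.00×12.8 = 503.0 m²/day.
Total thickness b = 14.29 m, so K_eq = Σ(K_i·b_i)/b = 35.20 m/day.

35.2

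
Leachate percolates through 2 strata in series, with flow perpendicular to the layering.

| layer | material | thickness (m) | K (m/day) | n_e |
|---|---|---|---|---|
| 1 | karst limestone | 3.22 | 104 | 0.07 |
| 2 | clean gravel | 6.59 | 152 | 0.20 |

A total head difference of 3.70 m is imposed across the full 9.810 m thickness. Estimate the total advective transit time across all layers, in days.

With flow normal to the layers, continuity requires the same specific discharge q through every layer.
Σ(b_i/K_i) = 3.22/104 + 6.59/152 = 0.07432 d.
q = Δh / Σ(b_i/K_i) = 3.70 / 0.07432 = 49.79 m/day.
In each layer the seepage velocity is v_i = q/n_i, so the layer transit time is t_i = b_i·n_i / q:
  layer 1 (karst limestone): t_1 = 3.22 × 0.07 / 49.79 = 0.004527 d
  layer 2 (clean gravel): t_2 = 6.59 × 0.20 / 49.79 = 0.02647 d
Total t = Σ t_i = 0.03100 days.

0.0310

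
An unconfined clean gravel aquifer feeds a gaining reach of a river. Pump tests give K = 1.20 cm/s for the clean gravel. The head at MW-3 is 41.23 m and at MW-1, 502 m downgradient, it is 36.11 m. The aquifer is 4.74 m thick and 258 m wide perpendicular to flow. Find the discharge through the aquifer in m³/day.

Convert K: 1.20 cm/s × 864 = 1037 m/day.
Cross-sectional area A = 258 × 4.74 = 1223 m².
Hydraulic gradient i = (41.23 − 36.11) / 502 = 5.12 / 502 = 0.01020.
Darcy's law: Q = K · A · i = 1037 × 1223 × 0.01020 = 12932 m³/day.

12900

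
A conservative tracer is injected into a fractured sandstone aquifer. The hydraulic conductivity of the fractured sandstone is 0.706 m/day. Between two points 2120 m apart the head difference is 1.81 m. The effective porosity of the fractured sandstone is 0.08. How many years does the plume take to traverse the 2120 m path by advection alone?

Hydraulic gradient i = Δh / L = 1.81 / 2120 = 0.0008538.
Darcy flux q = K · i = 0.7060 × 0.0008538 = 0.0006028 m/day.
Seepage velocity v = q / n_e = 0.0006028 / 0.08 = 0.007535 m/day.
Travel time t = L / v = 2120 / 0.007535 = 2.814e+05 days = 770.4 years.

770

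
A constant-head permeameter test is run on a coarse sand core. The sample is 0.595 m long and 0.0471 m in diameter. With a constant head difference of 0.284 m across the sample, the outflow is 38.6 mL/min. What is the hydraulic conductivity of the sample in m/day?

Cross-sectional area A = π·(d/2)² = π × (0.0471/2)² = 0.001742 m².
Convert discharge: 38.6 mL/min = 6.433e-07 m³/s.
Darcy's law rearranged: K = Q·L / (A·Δh) = 6.433e-07 × 0.595 / (0.001742 × 0.284) = 0.0007736 m/s = 66.84 m/day.

66.8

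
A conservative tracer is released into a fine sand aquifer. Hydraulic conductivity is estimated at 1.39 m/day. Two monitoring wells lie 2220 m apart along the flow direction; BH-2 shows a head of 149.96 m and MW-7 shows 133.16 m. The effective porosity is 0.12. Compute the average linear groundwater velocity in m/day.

0.0877

Hydraulic gradient i = (149.96 − 133.16) / 2220 = 16.8 / 2220 = 0.007568.
Darcy flux q = K · i = 1.390 × 0.007568 = 0.01052 m/day.
Seepage velocity v = q / n_e = 0.01052 / 0.12 = 0.08766 m/day.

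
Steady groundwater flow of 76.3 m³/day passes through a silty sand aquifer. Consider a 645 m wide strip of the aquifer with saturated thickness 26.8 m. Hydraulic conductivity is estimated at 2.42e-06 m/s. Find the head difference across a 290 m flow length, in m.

Convert K: 2.42e-06 m/s × 86400 = 0.2091 m/day.
Cross-sectional area A = 645 × 26.8 = 17286 m².
From Q = K·A·i, i = Q / (K·A) = 76.3 / (0.2091 × 17286) = 0.02111.
Head loss Δh = i · L = 0.02111 × 290 = 6.122 m.

6.12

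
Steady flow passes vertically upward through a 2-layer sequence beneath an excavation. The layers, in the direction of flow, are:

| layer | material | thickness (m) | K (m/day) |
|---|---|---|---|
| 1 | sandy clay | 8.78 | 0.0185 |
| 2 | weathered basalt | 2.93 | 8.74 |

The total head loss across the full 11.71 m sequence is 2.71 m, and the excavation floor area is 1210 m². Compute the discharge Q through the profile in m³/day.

Flow is perpendicular to layering, so the layers act in series and the equivalent K is the thickness-weighted harmonic mean.
Total thickness L = 8.78 + 2.93 = 11.71 m.
Σ(b_i/K_i) = 8.78/0.0185 + 2.93/8.74 = 474.9 d.
K_eq = L / Σ(b_i/K_i) = 11.71 / 474.9 = 0.02466 m/day.
Q = K_eq · A · (Δh/L) = 0.02466 × 1210 × (2.71/11.71) = 6.904 m³/day.

6.90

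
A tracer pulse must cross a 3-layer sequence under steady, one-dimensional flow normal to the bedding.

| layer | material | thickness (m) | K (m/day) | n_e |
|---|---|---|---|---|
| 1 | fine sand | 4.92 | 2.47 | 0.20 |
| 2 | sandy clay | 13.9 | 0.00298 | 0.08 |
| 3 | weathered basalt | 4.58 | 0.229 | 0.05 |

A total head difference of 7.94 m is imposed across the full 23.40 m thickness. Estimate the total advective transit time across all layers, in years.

With flow normal to the layers, continuity requires the same specific discharge q through every layer.
Σ(b_i/K_i) = 4.92/2.47 + 13.9/0.00298 + 4.58/0.229 = 4686 d.
q = Δh / Σ(b_i/K_i) = 7.94 / 4686 = 0.001694 m/day.
In each layer the seepage velocity is v_i = q/n_i, so the layer transit time is t_i = b_i·n_i / q:
  layer 1 (fine sand): t_1 = 4.92 × 0.20 / 0.001694 = 580.8 d
  layer 2 (sandy clay): t_2 = 13.9 × 0.08 / 0.001694 = 656.3 d
  layer 3 (weathered basalt): t_3 = 4.58 × 0.05 / 0.001694 = 135.2 d
Total t = Σ t_i = 1372 days = 3.757 years.

3.76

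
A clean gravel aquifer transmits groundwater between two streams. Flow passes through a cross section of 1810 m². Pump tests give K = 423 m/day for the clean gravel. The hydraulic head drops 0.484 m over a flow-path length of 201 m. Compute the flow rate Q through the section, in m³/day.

1840

Hydraulic gradient i = Δh / L = 0.484 / 201 = 0.002408.
Darcy's law: Q = K · A · i = 423.0 × 1810 × 0.002408 = 1844 m³/day.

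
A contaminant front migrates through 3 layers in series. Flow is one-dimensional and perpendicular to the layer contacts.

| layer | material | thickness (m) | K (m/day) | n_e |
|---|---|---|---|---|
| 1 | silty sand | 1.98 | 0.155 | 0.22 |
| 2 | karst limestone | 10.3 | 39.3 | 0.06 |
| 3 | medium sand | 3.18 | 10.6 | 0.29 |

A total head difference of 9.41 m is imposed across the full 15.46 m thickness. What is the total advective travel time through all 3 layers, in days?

With flow normal to the layers, continuity requires the same specific discharge q through every layer.
Σ(b_i/K_i) = 1.98/0.155 + 10.3/39.3 + 3.18/10.6 = 13.34 d.
q = Δh / Σ(b_i/K_i) = 9.41 / 13.34 = 0.7056 m/day.
In each layer the seepage velocity is v_i = q/n_i, so the layer transit time is t_i = b_i·n_i / q:
  layer 1 (silty sand): t_1 = 1.98 × 0.22 / 0.7056 = 0.6174 d
  layer 2 (karst limestone): t_2 = 10.3 × 0.06 / 0.7056 = 0.8759 d
  layer 3 (medium sand): t_3 = 3.18 × 0.29 / 0.7056 = 1.307 d
Total t = Σ t_i = 2.800 days.

2.80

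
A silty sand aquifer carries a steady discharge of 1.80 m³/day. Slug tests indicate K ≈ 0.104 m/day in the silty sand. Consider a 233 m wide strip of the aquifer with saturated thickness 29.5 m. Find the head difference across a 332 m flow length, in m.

0.836

Cross-sectional area A = 233 × 29.5 = 6874 m².
From Q = K·A·i, i = Q / (K·A) = 1.80 / (0.1040 × 6874) = 0.002518.
Head loss Δh = i · L = 0.002518 × 332 = 0.8360 m.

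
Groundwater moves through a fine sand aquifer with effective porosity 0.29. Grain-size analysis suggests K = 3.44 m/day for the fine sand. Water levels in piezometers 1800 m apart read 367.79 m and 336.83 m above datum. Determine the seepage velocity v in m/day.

0.204

Hydraulic gradient i = (367.79 − 336.83) / 1800 = 30.96 / 1800 = 0.01720.
Darcy flux q = K · i = 3.440 × 0.01720 = 0.05917 m/day.
Seepage velocity v = q / n_e = 0.05917 / 0.29 = 0.2040 m/day.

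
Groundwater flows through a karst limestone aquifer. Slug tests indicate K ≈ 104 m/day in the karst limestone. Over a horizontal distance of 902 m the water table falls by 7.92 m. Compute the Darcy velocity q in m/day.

0.913

Hydraulic gradient i = Δh / L = 7.92 / 902 = 0.008780.
Specific discharge q = K · i = 104.0 × 0.008780 = 0.9132 m/day.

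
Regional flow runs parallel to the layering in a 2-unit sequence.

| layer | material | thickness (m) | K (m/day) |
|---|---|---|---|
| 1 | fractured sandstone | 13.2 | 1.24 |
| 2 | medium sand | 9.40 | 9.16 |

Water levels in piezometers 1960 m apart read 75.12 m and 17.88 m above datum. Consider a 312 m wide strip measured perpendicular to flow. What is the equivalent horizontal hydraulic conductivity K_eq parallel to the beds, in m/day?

4.53

Flow is parallel to layering, so each bed carries its own Darcy discharge and the transmissivities add.
Σ(K_i·b_i) = 1.24×13.2 + 9.16×9.40 = 102.5 m²/day.
Total thickness b = 22.60 m, so K_eq = Σ(K_i·b_i)/b = 4.534 m/day.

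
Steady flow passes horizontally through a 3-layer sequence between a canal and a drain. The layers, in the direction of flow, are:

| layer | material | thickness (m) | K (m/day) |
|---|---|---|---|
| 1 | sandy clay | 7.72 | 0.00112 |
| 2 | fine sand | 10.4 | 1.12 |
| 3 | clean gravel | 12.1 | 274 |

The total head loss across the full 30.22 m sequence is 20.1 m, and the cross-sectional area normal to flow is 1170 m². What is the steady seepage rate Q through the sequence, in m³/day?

3.41

Flow is perpendicular to layering, so the layers act in series and the equivalent K is the thickness-weighted harmonic mean.
Total thickness L = 7.72 + 10.4 + 12.1 = 30.22 m.
Σ(b_i/K_i) = 7.72/0.00112 + 10.4/1.12 + 12.1/274 = 6902 d.
K_eq = L / Σ(b_i/K_i) = 30.22 / 6902 = 0.004378 m/day.
Q = K_eq · A · (Δh/L) = 0.004378 × 1170 × (20.1/30.22) = 3.407 m³/day.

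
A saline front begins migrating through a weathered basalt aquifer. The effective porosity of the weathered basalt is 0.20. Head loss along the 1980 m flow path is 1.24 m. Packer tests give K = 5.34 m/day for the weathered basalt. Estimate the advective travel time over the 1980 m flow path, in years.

Hydraulic gradient i = Δh / L = 1.24 / 1980 = 0.0006263.
Darcy flux q = K · i = 5.340 × 0.0006263 = 0.003344 m/day.
Seepage velocity v = q / n_e = 0.003344 / 0.20 = 0.01672 m/day.
Travel time t = L / v = 1980 / 0.01672 = 1.184e+05 days = 324.2 years.

324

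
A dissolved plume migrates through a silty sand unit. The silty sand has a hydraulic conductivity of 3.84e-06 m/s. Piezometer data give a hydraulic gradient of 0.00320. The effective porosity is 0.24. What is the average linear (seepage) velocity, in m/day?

0.00442

Convert K: 3.84e-06 m/s × 86400 = 0.3318 m/day.
Hydraulic gradient i = 0.00320.
Darcy flux q = K · i = 0.3318 × 0.003200 = 0.001062 m/day.
Seepage velocity v = q / n_e = 0.001062 / 0.24 = 0.004424 m/day.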